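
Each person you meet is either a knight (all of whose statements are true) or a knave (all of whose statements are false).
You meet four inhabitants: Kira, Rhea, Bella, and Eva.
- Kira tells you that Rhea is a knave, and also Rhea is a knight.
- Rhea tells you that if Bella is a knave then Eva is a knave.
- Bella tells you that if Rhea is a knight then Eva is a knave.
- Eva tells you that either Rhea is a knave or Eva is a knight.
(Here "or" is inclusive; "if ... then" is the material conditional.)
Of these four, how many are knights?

2

The unique consistent assignment is Kira=knave, Rhea=knight, Bella=knight, Eva=knave.
That has 2 knights.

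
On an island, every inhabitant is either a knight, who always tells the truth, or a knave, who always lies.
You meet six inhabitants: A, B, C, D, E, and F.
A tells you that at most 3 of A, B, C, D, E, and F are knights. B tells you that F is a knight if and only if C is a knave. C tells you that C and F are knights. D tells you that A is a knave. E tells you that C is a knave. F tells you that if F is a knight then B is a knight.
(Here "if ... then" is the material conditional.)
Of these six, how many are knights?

The unique consistent assignment is A=knave, B=knight, C=knave, D=knight, E=knight, F=knight.
That has 4 knights.

4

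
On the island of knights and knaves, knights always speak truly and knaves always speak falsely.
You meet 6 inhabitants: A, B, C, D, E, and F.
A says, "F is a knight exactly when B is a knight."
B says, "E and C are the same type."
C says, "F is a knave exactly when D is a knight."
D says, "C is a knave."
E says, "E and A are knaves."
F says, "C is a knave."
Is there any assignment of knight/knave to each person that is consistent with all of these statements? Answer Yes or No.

Yes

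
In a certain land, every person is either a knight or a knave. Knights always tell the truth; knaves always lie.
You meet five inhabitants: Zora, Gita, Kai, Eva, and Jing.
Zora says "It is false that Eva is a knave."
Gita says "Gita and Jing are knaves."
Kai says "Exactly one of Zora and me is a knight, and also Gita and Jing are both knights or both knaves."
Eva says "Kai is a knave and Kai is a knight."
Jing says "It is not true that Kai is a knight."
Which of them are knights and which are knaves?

Zora is a knave, Gita is a knave, Kai is a knave, Eva is a knave, and Jing is a knight.

Suppose Zora is a knight. Then Zora's statement "it is false that Eva is a knave" would have to be true. Checking the 16 ways to assign the others, none is consistent with every speaker.
(For instance, with Gita=knave, Kai=knave, Eva=knave, Jing=knight, Zora's claim "it is false that Eva is a knave" comes out false where it would need to be true.)
So Zora must be a knave, making "it is false that Eva is a knave" false. Taking Zora=knave, Gita=knave, Kai=knave, Eva=knave, Jing=knight, each remaining statement checks out:
  Gita (knave): "Gita and Jing are knaves" — false. ✓
  Kai (knave): "exactly one of Zora and me is a knight, and also Gita and Jing are both knights or both knaves" — false. ✓
  Eva (knave): "Kai is a knave and Kai is a knight" — false. ✓
  Jing (knight): "it is not true that Kai is a knight" — true. ✓
This is the unique consistent assignment.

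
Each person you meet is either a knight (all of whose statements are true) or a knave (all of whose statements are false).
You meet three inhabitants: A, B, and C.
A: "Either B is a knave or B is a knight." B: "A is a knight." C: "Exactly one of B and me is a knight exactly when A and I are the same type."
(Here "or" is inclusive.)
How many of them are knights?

2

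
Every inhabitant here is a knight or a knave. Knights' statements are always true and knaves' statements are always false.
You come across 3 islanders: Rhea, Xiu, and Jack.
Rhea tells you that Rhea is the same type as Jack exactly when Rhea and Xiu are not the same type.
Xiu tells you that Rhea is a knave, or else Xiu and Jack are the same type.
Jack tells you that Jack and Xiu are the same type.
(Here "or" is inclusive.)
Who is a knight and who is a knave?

Rhea is a knave, Xiu is a knight, and Jack is a knight.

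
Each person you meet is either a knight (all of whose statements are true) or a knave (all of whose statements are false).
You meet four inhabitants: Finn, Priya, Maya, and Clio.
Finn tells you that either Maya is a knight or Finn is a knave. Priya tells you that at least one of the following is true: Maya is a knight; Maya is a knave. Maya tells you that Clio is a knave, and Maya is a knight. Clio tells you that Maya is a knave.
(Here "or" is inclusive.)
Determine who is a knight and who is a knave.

Suppose Finn is a knave. Then Finn's statement "either Maya is a knight or Finn is a knave" would have to be false. Checking the 8 ways to assign the others, none is consistent with every speaker.
(For instance, with Priya=knight, Maya=knight, Clio=knave, Finn's claim "either Maya is a knight or Finn is a knave" comes out true where it would need to be false.)
So Finn must be a knight, making "either Maya is a knight or Finn is a knave" true. Taking Finn=knight, Priya=knight, Maya=knight, Clio=knave, each remaining statement checks out:
  Priya (knight): "at least one of the following is true: Maya is a knight; Maya is a knave" — true. ✓
  Maya (knight): "Clio is a knave, and Maya is a knight" — true. ✓
  Clio (knave): "Maya is a knave" — false. ✓
This is the unique consistent assignment.

Finn is a knight, Priya is a knight, Maya is a knight, and Clio is a knave.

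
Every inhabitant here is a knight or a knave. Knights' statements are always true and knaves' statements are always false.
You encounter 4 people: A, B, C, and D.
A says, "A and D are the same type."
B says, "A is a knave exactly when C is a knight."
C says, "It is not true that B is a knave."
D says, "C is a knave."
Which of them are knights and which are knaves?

A is a knave, B is a knave, C is a knave, and D is a knight.

As a knave, A's statement "A and D are the same type" should be false; it is.
As a knave, B's statement "A is a knave exactly when C is a knight" should be false; it is.
C is a knave; "it is not true that B is a knave" is false, as required.
D is a knight, and the claim "C is a knave" is indeed true.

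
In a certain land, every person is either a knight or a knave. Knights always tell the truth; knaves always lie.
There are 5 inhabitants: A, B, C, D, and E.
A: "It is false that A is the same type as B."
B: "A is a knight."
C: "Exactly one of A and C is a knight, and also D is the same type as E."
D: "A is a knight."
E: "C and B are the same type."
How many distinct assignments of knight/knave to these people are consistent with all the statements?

2

Consistent assignments:
  A=knave, B=knave, C=knight, D=knave, E=knave
  A=knave, B=knave, C=knave, D=knave, E=knight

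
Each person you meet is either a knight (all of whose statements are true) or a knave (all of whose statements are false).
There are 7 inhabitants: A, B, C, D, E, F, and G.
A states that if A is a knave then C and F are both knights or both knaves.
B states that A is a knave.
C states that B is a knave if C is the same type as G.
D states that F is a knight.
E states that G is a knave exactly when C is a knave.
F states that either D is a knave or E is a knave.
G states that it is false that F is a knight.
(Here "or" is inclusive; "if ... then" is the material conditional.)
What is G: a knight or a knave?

Consistent assignments: {A=knight, B=knave, C=knight, D=knight, E=knave, F=knight, G=knave}
In every consistent assignment, G is a knave.

G is a knave.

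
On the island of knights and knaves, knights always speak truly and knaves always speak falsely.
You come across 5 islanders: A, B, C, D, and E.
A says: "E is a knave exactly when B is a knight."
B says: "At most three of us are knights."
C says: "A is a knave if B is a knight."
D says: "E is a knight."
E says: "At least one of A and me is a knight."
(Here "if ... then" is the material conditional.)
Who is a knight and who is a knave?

A is a knight, B is a knave, C is a knight, D is a knight, and E is a knight.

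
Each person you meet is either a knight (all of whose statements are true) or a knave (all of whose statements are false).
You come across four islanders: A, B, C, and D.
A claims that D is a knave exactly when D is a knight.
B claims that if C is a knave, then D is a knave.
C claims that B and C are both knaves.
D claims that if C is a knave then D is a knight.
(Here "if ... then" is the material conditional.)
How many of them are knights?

1

The unique consistent assignment is A=knave, B=knight, C=knave, D=knave.
That has 1 knight.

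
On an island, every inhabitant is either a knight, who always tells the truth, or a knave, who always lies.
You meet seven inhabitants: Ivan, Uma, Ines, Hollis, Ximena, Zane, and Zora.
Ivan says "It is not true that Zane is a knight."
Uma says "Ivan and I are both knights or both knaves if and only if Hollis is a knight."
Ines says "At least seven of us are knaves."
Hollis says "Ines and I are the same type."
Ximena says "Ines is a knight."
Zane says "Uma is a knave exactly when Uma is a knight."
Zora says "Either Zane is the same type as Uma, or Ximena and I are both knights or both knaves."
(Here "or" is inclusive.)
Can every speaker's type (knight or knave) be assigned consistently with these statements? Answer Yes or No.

No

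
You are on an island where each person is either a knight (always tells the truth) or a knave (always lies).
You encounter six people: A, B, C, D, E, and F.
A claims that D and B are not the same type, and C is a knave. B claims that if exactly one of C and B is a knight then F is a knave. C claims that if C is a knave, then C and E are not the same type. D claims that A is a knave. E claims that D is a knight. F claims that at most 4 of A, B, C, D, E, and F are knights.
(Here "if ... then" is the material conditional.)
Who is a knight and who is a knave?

Since A is a knave, "D and B are not the same type, and C is a knave" needs to be false, which holds.
B is a knave, so "if exactly one of C and B is a knight then F is a knave" must be false — and it is.
As a knight, C's statement "if C is a knave, then C and E are not the same type" should be true; it is.
D is a knight, so "A is a knave" must be true — and it is.
E is a knight, and the claim "D is a knight" is indeed true.
F is a knight, and the claim "at most 4 of A, B, C, D, E, and F are knights" is indeed true.

Knights: C, D, E, and F. Knaves: A and B.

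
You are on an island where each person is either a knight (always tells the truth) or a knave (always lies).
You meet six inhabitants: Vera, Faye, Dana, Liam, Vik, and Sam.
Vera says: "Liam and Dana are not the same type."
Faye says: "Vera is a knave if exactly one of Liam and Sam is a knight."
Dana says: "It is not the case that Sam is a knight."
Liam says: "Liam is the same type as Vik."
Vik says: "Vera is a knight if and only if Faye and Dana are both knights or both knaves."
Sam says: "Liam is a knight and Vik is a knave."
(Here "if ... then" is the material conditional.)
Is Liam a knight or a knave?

Liam is a knave.

Consistent assignments: {Vera=knight, Faye=knight, Dana=knight, Liam=knave, Vik=knight, Sam=knave}
In every consistent assignment, Liam is a knave.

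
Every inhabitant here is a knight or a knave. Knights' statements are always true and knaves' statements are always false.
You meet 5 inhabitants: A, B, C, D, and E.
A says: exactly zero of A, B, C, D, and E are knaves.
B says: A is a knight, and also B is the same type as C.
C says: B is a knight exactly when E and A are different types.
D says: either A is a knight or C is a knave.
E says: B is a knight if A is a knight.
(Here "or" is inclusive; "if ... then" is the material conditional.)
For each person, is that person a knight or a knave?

A is a knave, and the claim "exactly zero of A, B, C, D, and E are knaves" is indeed false.
As a knave, B's statement "A is a knight, and also B is the same type as C" should be false; it is.
As a knave, C's statement "B is a knight exactly when E and A are different types" should be false; it is.
Since D is a knight, "either A is a knight or C is a knave" needs to be True, which holds.
E (knight): "B is a knight if A is a knight" — True. ✓

A is a knave, B is a knave, C is a knave, D is a knight, and E is a knight.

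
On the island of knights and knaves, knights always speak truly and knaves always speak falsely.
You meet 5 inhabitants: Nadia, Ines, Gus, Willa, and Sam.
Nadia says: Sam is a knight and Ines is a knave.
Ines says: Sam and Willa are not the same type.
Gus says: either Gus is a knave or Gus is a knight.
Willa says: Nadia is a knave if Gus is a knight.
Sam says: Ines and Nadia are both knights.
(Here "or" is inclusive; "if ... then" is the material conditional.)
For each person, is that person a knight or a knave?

Nadia is a knave; "Sam is a knight and Ines is a knave" is False, as required.
Ines (knight): "Sam and Willa are not the same type" — true. ✓
Gus is a knight, and the claim "either Gus is a knave or Gus is a knight" is indeed true.
As a knight, Willa's statement "Nadia is a knave if Gus is a knight" should be true; it is.
Sam is a knave; "Ines and Nadia are both knights" is False, as required.

Nadia is a knave, Ines is a knight, Gus is a knight, Willa is a knight, and Sam is a knave.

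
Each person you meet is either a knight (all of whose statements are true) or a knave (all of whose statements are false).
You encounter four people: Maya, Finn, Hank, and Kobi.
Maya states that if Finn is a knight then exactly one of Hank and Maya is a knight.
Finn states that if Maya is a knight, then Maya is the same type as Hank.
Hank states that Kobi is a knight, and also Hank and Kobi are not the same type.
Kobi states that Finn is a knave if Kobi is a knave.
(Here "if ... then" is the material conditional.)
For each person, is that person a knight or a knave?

Maya is a knave, Finn is a knight, Hank is a knave, and Kobi is a knave.

As a knave, Maya's statement "if Finn is a knight then exactly one of Hank and Maya is a knight" should be false; it is.
Since Finn is a knight, "if Maya is a knight, then Maya is the same type as Hank" needs to be true, which holds.
As a knave, Hank's statement "Kobi is a knight, and also Hank and Kobi are not the same type" should be false; it is.
Kobi is a knave, and the claim "Finn is a knave if Kobi is a knave" is indeed false.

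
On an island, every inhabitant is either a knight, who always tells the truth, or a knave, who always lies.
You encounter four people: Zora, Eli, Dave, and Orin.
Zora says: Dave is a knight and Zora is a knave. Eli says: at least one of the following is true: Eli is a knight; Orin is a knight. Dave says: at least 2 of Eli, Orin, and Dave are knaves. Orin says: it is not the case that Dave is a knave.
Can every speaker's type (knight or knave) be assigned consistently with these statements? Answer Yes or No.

No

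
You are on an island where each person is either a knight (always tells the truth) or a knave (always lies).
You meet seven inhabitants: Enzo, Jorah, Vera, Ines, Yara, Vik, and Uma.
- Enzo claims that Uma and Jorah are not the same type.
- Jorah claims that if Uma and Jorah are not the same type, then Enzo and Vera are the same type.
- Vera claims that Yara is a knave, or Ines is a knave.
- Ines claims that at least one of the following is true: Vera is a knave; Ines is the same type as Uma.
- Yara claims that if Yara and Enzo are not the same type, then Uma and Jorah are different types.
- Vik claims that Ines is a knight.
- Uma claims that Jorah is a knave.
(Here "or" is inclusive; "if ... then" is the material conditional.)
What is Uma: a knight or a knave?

Uma is a knight.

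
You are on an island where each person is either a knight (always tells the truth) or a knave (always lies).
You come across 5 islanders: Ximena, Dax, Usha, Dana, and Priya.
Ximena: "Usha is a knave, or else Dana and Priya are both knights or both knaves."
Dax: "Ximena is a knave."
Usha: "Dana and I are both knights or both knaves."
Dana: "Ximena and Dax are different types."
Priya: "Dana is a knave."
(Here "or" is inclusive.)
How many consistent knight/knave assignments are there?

Consistent assignments:
  Ximena=knight, Dax=knave, Usha=knave, Dana=knight, Priya=knave
  Ximena=knave, Dax=knight, Usha=knight, Dana=knight, Priya=knave

2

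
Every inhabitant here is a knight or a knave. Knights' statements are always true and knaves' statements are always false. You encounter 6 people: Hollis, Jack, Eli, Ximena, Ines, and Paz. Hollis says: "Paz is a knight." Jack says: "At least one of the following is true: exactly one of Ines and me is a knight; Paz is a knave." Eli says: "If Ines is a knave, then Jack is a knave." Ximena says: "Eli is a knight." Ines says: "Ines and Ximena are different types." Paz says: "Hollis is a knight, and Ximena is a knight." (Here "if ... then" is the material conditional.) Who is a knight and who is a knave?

Hollis (knave): "Paz is a knight" — False. ✓
Jack is a knight; "at least one of the following is true: exactly one of Ines and me is a knight; Paz is a knave" is True, as required.
As a knave, Eli's statement "if Ines is a knave, then Jack is a knave" should be False; it is.
Ximena (knave): "Eli is a knight" — False. ✓
Ines is a knave, and the claim "Ines and Ximena are different types" is indeed False.
Paz (knave): "Hollis is a knight, and Ximena is a knight" — False. ✓

Knights: Jack. Knaves: Hollis, Eli, Ximena, Ines, and Paz.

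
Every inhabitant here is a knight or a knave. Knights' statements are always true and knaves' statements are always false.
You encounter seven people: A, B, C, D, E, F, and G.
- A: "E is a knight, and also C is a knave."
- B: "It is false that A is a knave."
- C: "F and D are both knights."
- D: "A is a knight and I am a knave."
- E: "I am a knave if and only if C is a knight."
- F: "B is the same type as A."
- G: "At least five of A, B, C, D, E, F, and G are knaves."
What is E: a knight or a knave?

E is a knave.

Consistent assignments: {A=knave, B=knave, C=knave, D=knave, E=knave, F=knight, G=knight}
In every consistent assignment, E is a knave.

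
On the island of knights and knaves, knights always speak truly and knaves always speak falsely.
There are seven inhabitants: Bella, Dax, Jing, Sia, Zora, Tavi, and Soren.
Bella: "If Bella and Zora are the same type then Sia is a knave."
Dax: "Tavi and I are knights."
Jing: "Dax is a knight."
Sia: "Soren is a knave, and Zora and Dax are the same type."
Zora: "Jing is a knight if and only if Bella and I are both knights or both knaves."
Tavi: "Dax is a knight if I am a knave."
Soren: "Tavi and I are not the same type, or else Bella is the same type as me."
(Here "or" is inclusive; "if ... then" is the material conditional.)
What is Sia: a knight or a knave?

Sia is a knave.

Consistent assignments: {Bella=knight, Dax=knight, Jing=knight, Sia=knave, Zora=knight, Tavi=knight, Soren=knight}; {Bella=knight, Dax=knight, Jing=knight, Sia=knave, Zora=knave, Tavi=knight, Soren=knight}
In every consistent assignment, Sia is a knave.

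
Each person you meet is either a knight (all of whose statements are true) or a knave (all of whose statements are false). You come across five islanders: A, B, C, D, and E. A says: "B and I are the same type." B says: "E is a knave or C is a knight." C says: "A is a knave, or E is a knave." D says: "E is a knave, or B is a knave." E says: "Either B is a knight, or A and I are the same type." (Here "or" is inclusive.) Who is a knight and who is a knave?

A is a knave; "B and I are the same type" is False, as required.
B (knight): "E is a knave or C is a knight" — True. ✓
C (knight): "A is a knave, or E is a knave" — True. ✓
D (knave): "E is a knave, or B is a knave" — False. ✓
E (knight): "either B is a knight, or A and I are the same type" — True. ✓

A is a knave, B is a knight, C is a knight, D is a knave, and E is a knight.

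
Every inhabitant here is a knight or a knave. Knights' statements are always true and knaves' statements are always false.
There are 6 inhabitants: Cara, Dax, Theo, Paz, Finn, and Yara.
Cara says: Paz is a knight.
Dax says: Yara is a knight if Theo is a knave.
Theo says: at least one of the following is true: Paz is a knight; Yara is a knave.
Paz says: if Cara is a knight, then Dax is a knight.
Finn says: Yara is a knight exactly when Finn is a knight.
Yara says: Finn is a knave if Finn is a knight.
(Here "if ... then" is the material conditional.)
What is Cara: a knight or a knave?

Cara is a knight.

Consistent assignments: {Cara=knight, Dax=knight, Theo=knight, Paz=knight, Finn=knave, Yara=knight}
In every consistent assignment, Cara is a knight.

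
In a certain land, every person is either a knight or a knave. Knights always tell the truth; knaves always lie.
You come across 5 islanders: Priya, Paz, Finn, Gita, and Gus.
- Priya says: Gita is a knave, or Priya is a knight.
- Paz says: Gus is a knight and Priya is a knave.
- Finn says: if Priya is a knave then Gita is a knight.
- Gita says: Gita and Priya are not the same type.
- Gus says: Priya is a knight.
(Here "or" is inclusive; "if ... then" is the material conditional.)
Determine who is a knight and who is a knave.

Priya is a knave, and the claim "Gita is a knave, or Priya is a knight" is indeed False.
Paz is a knave; "Gus is a knight and Priya is a knave" is False, as required.
Since Finn is a knight, "if Priya is a knave then Gita is a knight" needs to be true, which holds.
As a knight, Gita's statement "Gita and Priya are not the same type" should be true; it is.
Since Gus is a knave, "Priya is a knight" needs to be False, which holds.

Priya is a knave, Paz is a knave, Finn is a knight, Gita is a knight, and Gus is a knave.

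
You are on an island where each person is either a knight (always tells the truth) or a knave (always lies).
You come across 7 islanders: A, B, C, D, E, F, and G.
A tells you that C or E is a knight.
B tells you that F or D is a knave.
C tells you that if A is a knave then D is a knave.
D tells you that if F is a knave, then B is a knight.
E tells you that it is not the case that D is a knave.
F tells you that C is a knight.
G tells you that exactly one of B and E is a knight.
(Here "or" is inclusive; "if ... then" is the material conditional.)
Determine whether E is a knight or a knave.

E is a knight.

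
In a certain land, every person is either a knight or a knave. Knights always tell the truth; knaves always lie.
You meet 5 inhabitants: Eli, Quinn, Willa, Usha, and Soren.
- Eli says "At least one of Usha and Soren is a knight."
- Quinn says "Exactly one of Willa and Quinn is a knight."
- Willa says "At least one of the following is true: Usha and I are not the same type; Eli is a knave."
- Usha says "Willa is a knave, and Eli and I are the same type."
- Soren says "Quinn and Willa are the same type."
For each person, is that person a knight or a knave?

Eli is a knight, and the claim "at least one of Usha and Soren is a knight" is indeed True.
Quinn is a knave, so "exactly one of Willa and Quinn is a knight" must be False — and it is.
Since Willa is a knave, "at least one of the following is true: Usha and I are not the same type; Eli is a knave" needs to be False, which holds.
Usha is a knave; "Willa is a knave, and Eli and I are the same type" is False, as required.
Soren (knight): "Quinn and Willa are the same type" — True. ✓

Eli is a knight, Quinn is a knave, Willa is a knave, Usha is a knave, and Soren is a knight.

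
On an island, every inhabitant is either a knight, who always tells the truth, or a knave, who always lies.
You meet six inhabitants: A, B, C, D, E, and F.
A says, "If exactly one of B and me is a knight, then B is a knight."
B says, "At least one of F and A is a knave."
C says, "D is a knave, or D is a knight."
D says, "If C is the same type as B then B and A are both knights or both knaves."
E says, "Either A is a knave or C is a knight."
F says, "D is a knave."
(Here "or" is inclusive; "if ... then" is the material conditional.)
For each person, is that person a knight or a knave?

A is a knight, so "if exactly one of B and me is a knight, then B is a knight" must be true — and it is.
B (knight): "at least one of F and A is a knave" — true. ✓
As a knight, C's statement "D is a knave, or D is a knight" should be true; it is.
Since D is a knight, "if C is the same type as B then B and A are both knights or both knaves" needs to be true, which holds.
As a knight, E's statement "either A is a knave or C is a knight" should be true; it is.
F (knave): "D is a knave" — false. ✓

Knights: A, B, C, D, and E. Knaves: F.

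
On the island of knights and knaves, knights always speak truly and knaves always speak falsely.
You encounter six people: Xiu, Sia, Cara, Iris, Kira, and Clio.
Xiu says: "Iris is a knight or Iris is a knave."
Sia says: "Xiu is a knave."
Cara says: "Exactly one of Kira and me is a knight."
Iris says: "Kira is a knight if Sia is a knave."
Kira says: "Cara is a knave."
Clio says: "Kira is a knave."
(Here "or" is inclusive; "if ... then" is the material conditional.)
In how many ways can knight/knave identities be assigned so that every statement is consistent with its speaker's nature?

Consistent assignments:
  Xiu=knight, Sia=knave, Cara=knight, Iris=knave, Kira=knave, Clio=knight

1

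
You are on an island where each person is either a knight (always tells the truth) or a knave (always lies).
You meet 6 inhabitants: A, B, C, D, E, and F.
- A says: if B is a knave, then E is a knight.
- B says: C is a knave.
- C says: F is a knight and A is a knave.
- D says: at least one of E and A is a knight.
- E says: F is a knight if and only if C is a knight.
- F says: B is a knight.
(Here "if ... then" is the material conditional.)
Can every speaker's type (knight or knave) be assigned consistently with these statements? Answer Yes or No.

Yes

One consistent assignment: A=knight, B=knight, C=knave, D=knight, E=knave, F=knight.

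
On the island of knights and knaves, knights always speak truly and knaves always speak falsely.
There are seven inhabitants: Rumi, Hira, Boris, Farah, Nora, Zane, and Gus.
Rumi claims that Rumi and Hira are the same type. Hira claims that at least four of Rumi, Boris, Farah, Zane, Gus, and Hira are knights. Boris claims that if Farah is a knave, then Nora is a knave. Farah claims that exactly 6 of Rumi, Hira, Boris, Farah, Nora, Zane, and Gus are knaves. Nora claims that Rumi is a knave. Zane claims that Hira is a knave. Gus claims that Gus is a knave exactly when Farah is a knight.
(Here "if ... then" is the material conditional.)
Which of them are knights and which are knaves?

Rumi is a knight; "Rumi and Hira are the same type" is True, as required.
Hira is a knight; "at least four of Rumi, Boris, Farah, Zane, Gus, and Hira are knights" is True, as required.
As a knight, Boris's statement "if Farah is a knave, then Nora is a knave" should be True; it is.
Farah is a knave, so "exactly 6 of Rumi, Hira, Boris, Farah, Nora, Zane, and Gus are knaves" must be False — and it is.
Nora is a knave, so "Rumi is a knave" must be False — and it is.
Zane (knave): "Hira is a knave" — False. ✓
Gus (knight): "Gus is a knave exactly when Farah is a knight" — True. ✓

Rumi is a knight, Hira is a knight, Boris is a knight, Farah is a knave, Nora is a knave, Zane is a knave, and Gus is a knight.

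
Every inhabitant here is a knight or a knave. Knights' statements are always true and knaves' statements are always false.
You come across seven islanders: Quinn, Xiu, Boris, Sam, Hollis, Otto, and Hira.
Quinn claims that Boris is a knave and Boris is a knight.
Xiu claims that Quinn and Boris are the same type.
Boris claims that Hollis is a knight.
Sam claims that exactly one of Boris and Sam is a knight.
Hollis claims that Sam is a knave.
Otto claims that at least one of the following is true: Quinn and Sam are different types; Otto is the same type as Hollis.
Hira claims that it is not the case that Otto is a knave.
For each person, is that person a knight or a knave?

Knights: Xiu, Sam, Otto, and Hira. Knaves: Quinn, Boris, and Hollis.

As a knave, Quinn's statement "Boris is a knave and Boris is a knight" should be False; it is.
Since Xiu is a knight, "Quinn and Boris are the same type" needs to be true, which holds.
Since Boris is a knave, "Hollis is a knight" needs to be False, which holds.
Sam (knight): "exactly one of Boris and Sam is a knight" — true. ✓
Hollis is a knave; "Sam is a knave" is False, as required.
Otto (knight): "at least one of the following is true: Quinn and Sam are different types; Otto is the same type as Hollis" — true. ✓
Since Hira is a knight, "it is not the case that Otto is a knave" needs to be true, which holds.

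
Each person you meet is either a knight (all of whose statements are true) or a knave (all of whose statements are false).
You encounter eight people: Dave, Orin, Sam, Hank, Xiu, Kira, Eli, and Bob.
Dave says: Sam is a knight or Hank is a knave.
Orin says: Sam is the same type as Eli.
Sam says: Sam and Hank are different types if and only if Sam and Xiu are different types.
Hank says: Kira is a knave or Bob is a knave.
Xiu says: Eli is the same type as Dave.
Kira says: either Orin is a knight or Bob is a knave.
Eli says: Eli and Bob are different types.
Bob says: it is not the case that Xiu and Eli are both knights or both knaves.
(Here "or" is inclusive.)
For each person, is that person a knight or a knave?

Dave is a knight, so "Sam is a knight or Hank is a knave" must be true — and it is.
Orin is a knight, and the claim "Sam is the same type as Eli" is indeed true.
Sam (knight): "Sam and Hank are different types if and only if Sam and Xiu are different types" — true. ✓
Hank is a knight, so "Kira is a knave or Bob is a knave" must be true — and it is.
Xiu is a knight; "Eli is the same type as Dave" is true, as required.
As a knight, Kira's statement "either Orin is a knight or Bob is a knave" should be true; it is.
Eli (knight): "Eli and Bob are different types" — true. ✓
Since Bob is a knave, "it is not the case that Xiu and Eli are both knights or both knaves" needs to be false, which holds.

Dave is a knight, Orin is a knight, Sam is a knight, Hank is a knight, Xiu is a knight, Kira is a knight, Eli is a knight, and Bob is a knave.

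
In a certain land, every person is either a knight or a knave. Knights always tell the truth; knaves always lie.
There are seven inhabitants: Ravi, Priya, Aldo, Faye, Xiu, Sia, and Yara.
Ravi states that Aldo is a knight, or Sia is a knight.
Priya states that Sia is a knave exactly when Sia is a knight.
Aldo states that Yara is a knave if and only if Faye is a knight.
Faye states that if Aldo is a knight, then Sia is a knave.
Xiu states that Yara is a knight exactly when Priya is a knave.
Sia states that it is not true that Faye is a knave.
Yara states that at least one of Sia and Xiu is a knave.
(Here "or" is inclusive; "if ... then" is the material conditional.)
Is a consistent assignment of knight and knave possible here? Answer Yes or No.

Checking all 128 assignments, each has at least one speaker whose statement's truth value contradicts their type.

No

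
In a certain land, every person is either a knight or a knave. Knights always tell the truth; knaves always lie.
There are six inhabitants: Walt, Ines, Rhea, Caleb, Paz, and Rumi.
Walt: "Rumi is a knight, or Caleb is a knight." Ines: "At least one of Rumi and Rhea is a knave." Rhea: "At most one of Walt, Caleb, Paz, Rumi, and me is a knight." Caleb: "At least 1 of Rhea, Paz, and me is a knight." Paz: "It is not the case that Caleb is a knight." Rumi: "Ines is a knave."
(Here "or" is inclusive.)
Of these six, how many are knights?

The unique consistent assignment is Walt=knight, Ines=knight, Rhea=knave, Caleb=knight, Paz=knave, Rumi=knave.
That has 3 knights.

3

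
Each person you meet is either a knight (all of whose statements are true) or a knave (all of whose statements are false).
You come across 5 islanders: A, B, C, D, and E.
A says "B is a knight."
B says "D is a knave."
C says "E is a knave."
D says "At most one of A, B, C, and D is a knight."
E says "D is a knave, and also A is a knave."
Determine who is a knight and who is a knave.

Knights: A, B, and C. Knaves: D and E.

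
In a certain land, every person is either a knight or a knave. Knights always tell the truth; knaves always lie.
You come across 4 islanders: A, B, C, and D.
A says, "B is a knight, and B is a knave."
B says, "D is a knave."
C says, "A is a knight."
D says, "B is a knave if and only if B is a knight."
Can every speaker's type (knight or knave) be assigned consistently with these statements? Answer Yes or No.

Yes

One consistent assignment: A=knave, B=knight, C=knave, D=knave.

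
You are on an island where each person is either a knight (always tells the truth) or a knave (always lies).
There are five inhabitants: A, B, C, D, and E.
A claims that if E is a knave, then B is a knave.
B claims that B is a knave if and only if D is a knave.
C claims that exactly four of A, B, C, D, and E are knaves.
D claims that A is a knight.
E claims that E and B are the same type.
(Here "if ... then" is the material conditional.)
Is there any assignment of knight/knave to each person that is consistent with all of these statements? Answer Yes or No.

Yes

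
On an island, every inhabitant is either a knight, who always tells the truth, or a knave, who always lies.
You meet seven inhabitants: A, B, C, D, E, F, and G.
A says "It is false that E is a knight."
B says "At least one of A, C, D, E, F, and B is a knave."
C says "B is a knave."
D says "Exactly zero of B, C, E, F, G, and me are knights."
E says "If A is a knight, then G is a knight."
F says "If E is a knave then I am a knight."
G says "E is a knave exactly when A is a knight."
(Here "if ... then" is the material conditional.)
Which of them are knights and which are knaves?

A is a knave, B is a knight, C is a knave, D is a knave, E is a knight, F is a knight, and G is a knight.

A (knave): "it is false that E is a knight" — false. ✓
B is a knight, and the claim "at least one of A, C, D, E, F, and B is a knave" is indeed True.
Since C is a knave, "B is a knave" needs to be false, which holds.
D is a knave, and the claim "exactly zero of B, C, E, F, G, and me are knights" is indeed false.
E is a knight, and the claim "if A is a knight, then G is a knight" is indeed True.
F (knight): "if E is a knave then I am a knight" — True. ✓
G is a knight, and the claim "E is a knave exactly when A is a knight" is indeed True.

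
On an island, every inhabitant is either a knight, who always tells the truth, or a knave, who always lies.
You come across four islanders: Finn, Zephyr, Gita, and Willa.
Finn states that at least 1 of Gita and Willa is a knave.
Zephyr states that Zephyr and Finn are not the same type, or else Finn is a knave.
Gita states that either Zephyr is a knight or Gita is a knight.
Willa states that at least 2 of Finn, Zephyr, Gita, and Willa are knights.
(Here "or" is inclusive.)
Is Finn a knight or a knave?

Consistent assignments: {Finn=knave, Zephyr=knight, Gita=knight, Willa=knight}
In every consistent assignment, Finn is a knave.

Finn is a knave.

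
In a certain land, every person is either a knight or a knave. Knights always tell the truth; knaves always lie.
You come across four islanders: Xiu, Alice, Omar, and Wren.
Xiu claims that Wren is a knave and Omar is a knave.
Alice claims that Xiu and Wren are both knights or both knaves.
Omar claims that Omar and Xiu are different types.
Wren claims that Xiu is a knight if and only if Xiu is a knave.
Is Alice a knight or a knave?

Alice is a knight.

Consistent assignments: {Xiu=knave, Alice=knight, Omar=knight, Wren=knave}
In every consistent assignment, Alice is a knight.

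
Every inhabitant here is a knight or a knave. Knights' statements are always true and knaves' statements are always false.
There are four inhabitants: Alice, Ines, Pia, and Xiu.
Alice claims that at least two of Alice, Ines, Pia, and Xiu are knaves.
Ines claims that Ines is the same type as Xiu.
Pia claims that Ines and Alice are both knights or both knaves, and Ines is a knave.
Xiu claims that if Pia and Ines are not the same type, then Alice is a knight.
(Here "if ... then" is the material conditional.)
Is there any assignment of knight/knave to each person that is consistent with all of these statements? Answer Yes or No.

One consistent assignment: Alice=knight, Ines=knave, Pia=knave, Xiu=knight.

Yes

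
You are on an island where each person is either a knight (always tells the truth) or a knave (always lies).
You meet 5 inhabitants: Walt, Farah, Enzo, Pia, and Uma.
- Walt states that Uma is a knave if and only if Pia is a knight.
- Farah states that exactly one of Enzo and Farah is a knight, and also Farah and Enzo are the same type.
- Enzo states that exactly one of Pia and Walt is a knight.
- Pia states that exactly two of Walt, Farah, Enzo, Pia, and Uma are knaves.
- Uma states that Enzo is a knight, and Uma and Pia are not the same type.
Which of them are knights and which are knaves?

Knights: none. Knaves: Walt, Farah, Enzo, Pia, and Uma.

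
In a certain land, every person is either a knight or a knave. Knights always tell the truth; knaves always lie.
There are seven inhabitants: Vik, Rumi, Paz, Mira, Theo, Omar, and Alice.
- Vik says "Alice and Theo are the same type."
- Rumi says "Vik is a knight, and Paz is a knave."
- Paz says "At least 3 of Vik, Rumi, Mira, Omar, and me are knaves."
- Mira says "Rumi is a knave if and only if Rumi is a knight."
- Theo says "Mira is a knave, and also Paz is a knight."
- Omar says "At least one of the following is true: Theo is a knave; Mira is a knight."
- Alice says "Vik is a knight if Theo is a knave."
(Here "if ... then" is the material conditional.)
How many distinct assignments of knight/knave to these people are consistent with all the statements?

Consistent assignments:
  Vik=knight, Rumi=knave, Paz=knight, Mira=knave, Theo=knight, Omar=knave, Alice=knight

1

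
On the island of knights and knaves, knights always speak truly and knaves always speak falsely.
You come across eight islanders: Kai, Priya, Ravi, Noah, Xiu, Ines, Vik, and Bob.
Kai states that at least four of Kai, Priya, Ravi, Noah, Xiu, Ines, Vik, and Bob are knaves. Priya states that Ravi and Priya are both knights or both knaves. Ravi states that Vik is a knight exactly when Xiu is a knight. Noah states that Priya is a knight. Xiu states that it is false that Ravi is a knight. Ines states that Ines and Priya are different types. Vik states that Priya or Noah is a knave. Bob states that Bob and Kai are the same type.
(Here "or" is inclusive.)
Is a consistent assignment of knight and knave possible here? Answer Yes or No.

No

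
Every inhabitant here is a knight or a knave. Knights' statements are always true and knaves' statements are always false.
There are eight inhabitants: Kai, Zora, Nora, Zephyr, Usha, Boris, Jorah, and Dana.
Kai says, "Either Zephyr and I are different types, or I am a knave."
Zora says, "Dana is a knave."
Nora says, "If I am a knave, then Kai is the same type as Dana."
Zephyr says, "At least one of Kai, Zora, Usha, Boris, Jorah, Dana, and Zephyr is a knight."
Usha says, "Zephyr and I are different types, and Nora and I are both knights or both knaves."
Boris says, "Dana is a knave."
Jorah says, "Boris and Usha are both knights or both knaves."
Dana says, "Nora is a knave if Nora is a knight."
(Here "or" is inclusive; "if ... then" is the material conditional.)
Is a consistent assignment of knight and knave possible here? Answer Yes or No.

No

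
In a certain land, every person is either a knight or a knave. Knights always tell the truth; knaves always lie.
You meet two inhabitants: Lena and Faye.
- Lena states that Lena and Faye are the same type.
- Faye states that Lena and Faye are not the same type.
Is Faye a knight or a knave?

Faye is a knight.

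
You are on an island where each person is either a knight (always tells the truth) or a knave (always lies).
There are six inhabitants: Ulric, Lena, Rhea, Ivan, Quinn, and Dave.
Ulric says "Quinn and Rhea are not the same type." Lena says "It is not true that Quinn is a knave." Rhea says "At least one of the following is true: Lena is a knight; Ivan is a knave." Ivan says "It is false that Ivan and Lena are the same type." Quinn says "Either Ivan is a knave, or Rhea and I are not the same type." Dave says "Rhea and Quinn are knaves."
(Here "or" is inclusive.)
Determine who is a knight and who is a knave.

Ulric is a knave, Lena is a knave, Rhea is a knave, Ivan is a knight, Quinn is a knave, and Dave is a knight.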